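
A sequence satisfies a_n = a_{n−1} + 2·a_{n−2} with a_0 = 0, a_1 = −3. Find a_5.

With companion matrix M = [[1, 2], [1, 0]], [a_n, a_{n−1}]ᵀ = M·[a_{n−1}, a_{n−2}]ᵀ, so [a_5, a_4]ᵀ = M⁴·[a_1, a_0]ᵀ.
M⁴ = [[11, 10], [5, 6]], giving [a_5, a_4]ᵀ = [[−33], [−15]].

−33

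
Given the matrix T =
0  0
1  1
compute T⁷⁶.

[[0, 0], [1, 1]]

T² = T (a projection; rank 1, trace 1), so T⁷⁶ = T.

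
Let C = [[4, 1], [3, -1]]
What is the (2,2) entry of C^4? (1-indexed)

43

C^2 = [[19, 3], [9, 4]]
C^3 = [[85, 16], [48, 5]]
C^4 = [[388, 69], [207, 43]]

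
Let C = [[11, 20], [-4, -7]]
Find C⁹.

[[98411, 196820], [-39364, -78727]]

tr C = 4 and det C = 3, so the characteristic polynomial is λ² − (4)λ + (3) with roots 3 and 1.
Eigenvectors give P = [[5, -2], [-2, 1]] with P⁻¹ = [[1, 2], [2, 5]], and C = P·diag(3, 1)·P⁻¹.
Then C⁹ = P·diag(19683, 1)·P⁻¹ = [[98415, -2], [-39366, 1]] · [[1, 2], [2, 5]] = [[98411, 196820], [-39364, -78727]].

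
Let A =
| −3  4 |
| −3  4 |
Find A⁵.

A² = A (a projection; rank 1, trace 1), so A⁵ = A.

[[−3, 4], [−3, 4]]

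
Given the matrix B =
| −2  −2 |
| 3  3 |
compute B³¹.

B² = B (a projection; rank 1, trace 1), so B³¹ = B.

[[−2, −2], [3, 3]]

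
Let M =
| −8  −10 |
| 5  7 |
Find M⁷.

tr M = −1 and det M = −6, so the characteristic polynomial is λ² − (−1)λ + (−6) with roots 2 and −3.
Eigenvectors give P = [[−1, 2], [1, −1]] with P⁻¹ = [[1, 2], [1, 1]], and M = P·diag(2, −3)·P⁻¹.
Then M⁷ = P·diag(128, −2187)·P⁻¹ = [[−128, −4374], [128, 2187]] · [[1, 2], [1, 1]] = [[−4502, −4630], [2315, 2443]].

[[−4502, −4630], [2315, 2443]]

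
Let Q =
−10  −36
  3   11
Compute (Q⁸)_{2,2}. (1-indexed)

tr Q = 1 and det Q = −2, so the characteristic polynomial is λ² − (1)λ + (−2) with roots −1 and 2.
Eigenvectors give P = [[−4, −3], [1, 1]] with P⁻¹ = [[−1, −3], [1, 4]], and Q = P·diag(−1, 2)·P⁻¹.
Then Q⁸ = P·diag(1, 256)·P⁻¹ = [[−4, −768], [1, 256]] · [[−1, −3], [1, 4]] = [[−764, −3060], [255, 1021]].

1021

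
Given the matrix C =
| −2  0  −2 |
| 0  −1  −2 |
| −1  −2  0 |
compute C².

[[6, 4, 4], [2, 5, 2], [2, 2, 6]]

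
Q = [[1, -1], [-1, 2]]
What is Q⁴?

Q² = [[2, -3], [-3, 5]]
Q³ = [[5, -8], [-8, 13]]
Q⁴ = [[13, -21], [-21, 34]]

[[13, -21], [-21, 34]]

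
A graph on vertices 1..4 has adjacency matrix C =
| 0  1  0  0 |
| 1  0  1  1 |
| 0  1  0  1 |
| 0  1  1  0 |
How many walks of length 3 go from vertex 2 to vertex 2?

The number of length-3 walks from vertex 2 to vertex 2 is entry (2,2) of C^3, where C is the adjacency matrix.
C^2 = [[1, 0, 1, 1], [0, 3, 1, 1], [1, 1, 2, 1], [1, 1, 1, 2]]
C^3 = [[0, 3, 1, 1], [3, 2, 4, 4], [1, 4, 2, 3], [1, 4, 3, 2]]

2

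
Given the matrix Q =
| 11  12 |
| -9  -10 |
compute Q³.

tr Q = 1 and det Q = -2, so the characteristic polynomial is λ² − (1)λ + (-2) with roots 2 and -1.
Eigenvectors give P = [[4, 1], [-3, -1]] with P⁻¹ = [[1, 1], [-3, -4]], and Q = P·diag(2, -1)·P⁻¹.
Then Q³ = P·diag(8, -1)·P⁻¹ = [[32, -1], [-24, 1]] · [[1, 1], [-3, -4]] = [[35, 36], [-27, -28]].

[[35, 36], [-27, -28]]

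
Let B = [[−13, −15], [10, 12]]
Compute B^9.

[[−60073, −60585], [40390, 40902]]

tr B = −1 and det B = −6, so the characteristic polynomial is λ² − (−1)λ + (−6) with roots 2 and −3.
Eigenvectors give P = [[−1, 3], [1, −2]] with P⁻¹ = [[2, 3], [1, 1]], and B = P·diag(2, −3)·P⁻¹.
Then B^9 = P·diag(512, −19683)·P⁻¹ = [[−512, −59049], [512, 39366]] · [[2, 3], [1, 1]] = [[−60073, −60585], [40390, 40902]].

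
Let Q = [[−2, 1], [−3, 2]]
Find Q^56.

Q² = I (check: tr Q = 0 and det Q = −1), so Q^56 = I since 56 is even.

[[1, 0], [0, 1]]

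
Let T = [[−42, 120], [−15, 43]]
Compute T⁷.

[[−18648, 55560], [−6945, 20707]]

tr T = 1 and det T = −6, so the characteristic polynomial is λ² − (1)λ + (−6) with roots 3 and −2.
Eigenvectors give P = [[−8, 3], [−3, 1]] with P⁻¹ = [[1, −3], [3, −8]], and T = P·diag(3, −2)·P⁻¹.
Then T⁷ = P·diag(2187, −128)·P⁻¹ = [[−17496, −384], [−6561, −128]] · [[1, −3], [3, −8]] = [[−18648, 55560], [−6945, 20707]].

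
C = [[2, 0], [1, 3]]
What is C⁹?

tr C = 5 and det C = 6, so the characteristic polynomial is λ² − (5)λ + (6) with roots 3 and 2.
Eigenvectors give P = [[0, -1], [1, 1]] with P⁻¹ = [[1, 1], [-1, 0]], and C = P·diag(3, 2)·P⁻¹.
Then C⁹ = P·diag(19683, 512)·P⁻¹ = [[0, -512], [19683, 512]] · [[1, 1], [-1, 0]] = [[512, 0], [19171, 19683]].

[[512, 0], [19171, 19683]]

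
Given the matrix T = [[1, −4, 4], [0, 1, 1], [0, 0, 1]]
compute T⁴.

T = I + N where N = [[0, −4, 4], [0, 0, 1], [0, 0, 0]] is strictly upper-triangular, so N³ = 0.
(I + N)⁴ = I + 4·N + 6·N² = [[1, −16, −8], [0, 1, 4], [0, 0, 1]].

[[1, −16, −8], [0, 1, 4], [0, 0, 1]]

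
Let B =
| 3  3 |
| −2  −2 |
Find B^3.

B² = B (a projection; rank 1, trace 1), so B^3 = B.

[[3, 3], [−2, −2]]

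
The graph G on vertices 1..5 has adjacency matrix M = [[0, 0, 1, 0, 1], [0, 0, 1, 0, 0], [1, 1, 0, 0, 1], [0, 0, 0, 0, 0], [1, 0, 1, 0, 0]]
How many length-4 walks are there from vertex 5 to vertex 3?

6

The number of length-4 walks from vertex 5 to vertex 3 is entry (5,3) of M^4, where M is the adjacency matrix.
M^2 = [[2, 1, 1, 0, 1], [1, 1, 0, 0, 1], [1, 0, 3, 0, 1], [0, 0, 0, 0, 0], [1, 1, 1, 0, 2]]
M^3 = [[2, 1, 4, 0, 3], [1, 0, 3, 0, 1], [4, 3, 2, 0, 4], [0, 0, 0, 0, 0], [3, 1, 4, 0, 2]]
M^4 = [[7, 4, 6, 0, 6], [4, 3, 2, 0, 4], [6, 2, 11, 0, 6], [0, 0, 0, 0, 0], [6, 4, 6, 0, 7]]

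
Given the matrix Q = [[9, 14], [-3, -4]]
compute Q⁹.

tr Q = 5 and det Q = 6, so the characteristic polynomial is λ² − (5)λ + (6) with roots 3 and 2.
Eigenvectors give P = [[-7, -2], [3, 1]] with P⁻¹ = [[-1, -2], [3, 7]], and Q = P·diag(3, 2)·P⁻¹.
Then Q⁹ = P·diag(19683, 512)·P⁻¹ = [[-137781, -1024], [59049, 512]] · [[-1, -2], [3, 7]] = [[134709, 268394], [-57513, -114514]].

[[134709, 268394], [-57513, -114514]]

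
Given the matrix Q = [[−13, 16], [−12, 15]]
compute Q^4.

[[−239, 320], [−240, 321]]

tr Q = 2 and det Q = −3, so the characteristic polynomial is λ² − (2)λ + (−3) with roots −1 and 3.
Eigenvectors give P = [[4, 1], [3, 1]] with P⁻¹ = [[1, −1], [−3, 4]], and Q = P·diag(−1, 3)·P⁻¹.
Then Q^4 = P·diag(1, 81)·P⁻¹ = [[4, 81], [3, 81]] · [[1, −1], [−3, 4]] = [[−239, 320], [−240, 321]].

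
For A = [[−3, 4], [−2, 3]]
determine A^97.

A² = I (check: tr A = 0 and det A = −1), so A^97 = A since 97 is odd.

[[−3, 4], [−2, 3]]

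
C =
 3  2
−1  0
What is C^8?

tr C = 3 and det C = 2, so the characteristic polynomial is λ² − (3)λ + (2) with roots 1 and 2.
Eigenvectors give P = [[−1, 2], [1, −1]] with P⁻¹ = [[1, 2], [1, 1]], and C = P·diag(1, 2)·P⁻¹.
Then C^8 = P·diag(1, 256)·P⁻¹ = [[−1, 512], [1, −256]] · [[1, 2], [1, 1]] = [[511, 510], [−255, −254]].

[[511, 510], [−255, −254]]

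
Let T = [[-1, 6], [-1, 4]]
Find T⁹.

tr T = 3 and det T = 2, so the characteristic polynomial is λ² − (3)λ + (2) with roots 1 and 2.
Eigenvectors give P = [[3, -2], [1, -1]] with P⁻¹ = [[1, -2], [1, -3]], and T = P·diag(1, 2)·P⁻¹.
Then T⁹ = P·diag(1, 512)·P⁻¹ = [[3, -1024], [1, -512]] · [[1, -2], [1, -3]] = [[-1021, 3066], [-511, 1534]].

[[-1021, 3066], [-511, 1534]]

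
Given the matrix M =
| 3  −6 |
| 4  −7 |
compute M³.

[[51, −78], [52, −79]]

tr M = −4 and det M = 3, so the characteristic polynomial is λ² − (−4)λ + (3) with roots −3 and −1.
Eigenvectors give P = [[1, 3], [1, 2]] with P⁻¹ = [[−2, 3], [1, −1]], and M = P·diag(−3, −1)·P⁻¹.
Then M³ = P·diag(−27, −1)·P⁻¹ = [[−27, −3], [−27, −2]] · [[−2, 3], [1, −1]] = [[51, −78], [52, −79]].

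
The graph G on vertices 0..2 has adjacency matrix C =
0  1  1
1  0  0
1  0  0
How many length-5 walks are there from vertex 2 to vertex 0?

The number of length-5 walks from vertex 2 to vertex 0 is entry (2,0) of C^5, where C is the adjacency matrix.
C^2 = [[2, 0, 0], [0, 1, 1], [0, 1, 1]]
C^3 = [[0, 2, 2], [2, 0, 0], [2, 0, 0]]
C^4 = [[4, 0, 0], [0, 2, 2], [0, 2, 2]]
C^5 = [[0, 4, 4], [4, 0, 0], [4, 0, 0]]

4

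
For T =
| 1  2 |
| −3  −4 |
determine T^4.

T^2 = [[−5, −6], [9, 10]]
T^3 = [[13, 14], [−21, −22]]
T^4 = [[−29, −30], [45, 46]]

[[−29, −30], [45, 46]]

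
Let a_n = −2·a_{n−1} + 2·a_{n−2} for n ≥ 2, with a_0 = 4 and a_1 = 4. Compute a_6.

With companion matrix T = [[−2, 2], [1, 0]], [a_n, a_{n−1}]ᵀ = T·[a_{n−1}, a_{n−2}]ᵀ, so [a_6, a_5]ᵀ = T⁵·[a_1, a_0]ᵀ.
T⁵ = [[−120, 88], [44, −32]], giving [a_6, a_5]ᵀ = [[−128], [48]].

−128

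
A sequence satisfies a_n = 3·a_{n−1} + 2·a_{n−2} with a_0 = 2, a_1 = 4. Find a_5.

712

With companion matrix M = [[3, 2], [1, 0]], [a_n, a_{n−1}]ᵀ = M·[a_{n−1}, a_{n−2}]ᵀ, so [a_5, a_4]ᵀ = M^4·[a_1, a_0]ᵀ.
M^4 = [[139, 78], [39, 22]], giving [a_5, a_4]ᵀ = [[712], [200]].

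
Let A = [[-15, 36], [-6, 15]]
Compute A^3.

tr A = 0 and det A = -9, so the characteristic polynomial is λ² − (0)λ + (-9) with roots 3 and -3.
Eigenvectors give P = [[2, 3], [1, 1]] with P⁻¹ = [[-1, 3], [1, -2]], and A = P·diag(3, -3)·P⁻¹.
Then A^3 = P·diag(27, -27)·P⁻¹ = [[54, -81], [27, -27]] · [[-1, 3], [1, -2]] = [[-135, 324], [-54, 135]].

[[-135, 324], [-54, 135]]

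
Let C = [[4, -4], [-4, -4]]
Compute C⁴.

[[1024, 0], [0, 1024]]

C² = [[32, 0], [0, 32]]
C³ = [[128, -128], [-128, -128]]
C⁴ = [[1024, 0], [0, 1024]]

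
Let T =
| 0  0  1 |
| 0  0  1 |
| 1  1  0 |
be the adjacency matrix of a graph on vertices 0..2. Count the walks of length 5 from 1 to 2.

The number of length-5 walks from vertex 1 to vertex 2 is entry (1,2) of T⁵, where T is the adjacency matrix.
T² = [[1, 1, 0], [1, 1, 0], [0, 0, 2]]
T³ = [[0, 0, 2], [0, 0, 2], [2, 2, 0]]
T⁴ = [[2, 2, 0], [2, 2, 0], [0, 0, 4]]
T⁵ = [[0, 0, 4], [0, 0, 4], [4, 4, 0]]

4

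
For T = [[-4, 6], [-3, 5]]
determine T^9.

[[-514, 1026], [-513, 1025]]

tr T = 1 and det T = -2, so the characteristic polynomial is λ² − (1)λ + (-2) with roots -1 and 2.
Eigenvectors give P = [[2, -1], [1, -1]] with P⁻¹ = [[1, -1], [1, -2]], and T = P·diag(-1, 2)·P⁻¹.
Then T^9 = P·diag(-1, 512)·P⁻¹ = [[-2, -512], [-1, -512]] · [[1, -1], [1, -2]] = [[-514, 1026], [-513, 1025]].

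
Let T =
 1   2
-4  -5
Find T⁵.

tr T = -4 and det T = 3, so the characteristic polynomial is λ² − (-4)λ + (3) with roots -1 and -3.
Eigenvectors give P = [[1, -1], [-1, 2]] with P⁻¹ = [[2, 1], [1, 1]], and T = P·diag(-1, -3)·P⁻¹.
Then T⁵ = P·diag(-1, -243)·P⁻¹ = [[-1, 243], [1, -486]] · [[2, 1], [1, 1]] = [[241, 242], [-484, -485]].

[[241, 242], [-484, -485]]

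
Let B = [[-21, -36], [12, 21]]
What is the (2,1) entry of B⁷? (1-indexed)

8748

tr B = 0 and det B = -9, so the characteristic polynomial is λ² − (0)λ + (-9) with roots -3 and 3.
Eigenvectors give P = [[-2, -3], [1, 2]] with P⁻¹ = [[-2, -3], [1, 2]], and B = P·diag(-3, 3)·P⁻¹.
Then B⁷ = P·diag(-2187, 2187)·P⁻¹ = [[4374, -6561], [-2187, 4374]] · [[-2, -3], [1, 2]] = [[-15309, -26244], [8748, 15309]].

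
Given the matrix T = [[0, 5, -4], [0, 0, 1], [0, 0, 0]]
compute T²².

[[0, 0, 0], [0, 0, 0], [0, 0, 0]]

T is strictly triangular, hence nilpotent: T³ = 0, so T²² = 0.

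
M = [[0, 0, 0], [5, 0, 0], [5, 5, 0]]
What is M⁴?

[[0, 0, 0], [0, 0, 0], [0, 0, 0]]

M is strictly triangular, hence nilpotent: M³ = 0, so M⁴ = 0.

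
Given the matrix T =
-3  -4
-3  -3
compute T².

[[21, 24], [18, 21]]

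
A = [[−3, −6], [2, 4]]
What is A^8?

A² = A (a projection; rank 1, trace 1), so A^8 = A.

[[−3, −6], [2, 4]]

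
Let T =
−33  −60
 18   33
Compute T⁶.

tr T = 0 and det T = −9, so the characteristic polynomial is λ² − (0)λ + (−9) with roots −3 and 3.
Eigenvectors give P = [[2, −5], [−1, 3]] with P⁻¹ = [[3, 5], [1, 2]], and T = P·diag(−3, 3)·P⁻¹.
Then T⁶ = P·diag(729, 729)·P⁻¹ = [[1458, −3645], [−729, 2187]] · [[3, 5], [1, 2]] = [[729, 0], [0, 729]].

[[729, 0], [0, 729]]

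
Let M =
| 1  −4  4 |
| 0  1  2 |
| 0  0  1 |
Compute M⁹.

M = I + N where N = [[0, −4, 4], [0, 0, 2], [0, 0, 0]] is strictly upper-triangular, so N³ = 0.
(I + N)⁹ = I + 9·N + 36·N² = [[1, −36, −252], [0, 1, 18], [0, 0, 1]].

[[1, −36, −252], [0, 1, 18], [0, 0, 1]]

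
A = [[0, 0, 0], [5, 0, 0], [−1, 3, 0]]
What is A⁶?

[[0, 0, 0], [0, 0, 0], [0, 0, 0]]

A is strictly triangular, hence nilpotent: A³ = 0, so A⁶ = 0.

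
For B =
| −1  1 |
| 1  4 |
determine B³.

[[1, 14], [14, 71]]

B² = [[2, 3], [3, 17]]
B³ = [[1, 14], [14, 71]]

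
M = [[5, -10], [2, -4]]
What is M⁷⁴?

[[5, -10], [2, -4]]

M² = M (a projection; rank 1, trace 1), so M⁷⁴ = M.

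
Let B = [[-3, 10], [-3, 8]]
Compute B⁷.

[[-10167, 20590], [-6177, 12482]]

tr B = 5 and det B = 6, so the characteristic polynomial is λ² − (5)λ + (6) with roots 3 and 2.
Eigenvectors give P = [[5, 2], [3, 1]] with P⁻¹ = [[-1, 2], [3, -5]], and B = P·diag(3, 2)·P⁻¹.
Then B⁷ = P·diag(2187, 128)·P⁻¹ = [[10935, 256], [6561, 128]] · [[-1, 2], [3, -5]] = [[-10167, 20590], [-6177, 12482]].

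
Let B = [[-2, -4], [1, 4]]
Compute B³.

[[-8, -32], [8, 40]]

B² = [[0, -8], [2, 12]]
B³ = [[-8, -32], [8, 40]]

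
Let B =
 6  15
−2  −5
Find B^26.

B² = B (a projection; rank 1, trace 1), so B^26 = B.

[[6, 15], [−2, −5]]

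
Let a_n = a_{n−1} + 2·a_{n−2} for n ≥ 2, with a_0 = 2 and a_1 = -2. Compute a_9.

-2

With companion matrix Q = [[1, 2], [1, 0]], [a_n, a_{n−1}]ᵀ = Q·[a_{n−1}, a_{n−2}]ᵀ, so [a_9, a_8]ᵀ = Q⁸·[a_1, a_0]ᵀ.
Q⁸ = [[171, 170], [85, 86]], giving [a_9, a_8]ᵀ = [[-2], [2]].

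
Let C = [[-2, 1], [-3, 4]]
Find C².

[[1, 2], [-6, 13]]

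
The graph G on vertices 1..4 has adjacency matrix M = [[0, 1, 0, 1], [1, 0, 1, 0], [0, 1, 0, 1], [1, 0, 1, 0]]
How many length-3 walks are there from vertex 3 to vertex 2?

4

The number of length-3 walks from vertex 3 to vertex 2 is entry (3,2) of M³, where M is the adjacency matrix.
M² = [[2, 0, 2, 0], [0, 2, 0, 2], [2, 0, 2, 0], [0, 2, 0, 2]]
M³ = [[0, 4, 0, 4], [4, 0, 4, 0], [0, 4, 0, 4], [4, 0, 4, 0]]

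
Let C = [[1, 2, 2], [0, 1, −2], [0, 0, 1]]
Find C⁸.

[[1, 16, −96], [0, 1, −16], [0, 0, 1]]

C = I + N where N = [[0, 2, 2], [0, 0, −2], [0, 0, 0]] is strictly upper-triangular, so N³ = 0.
(I + N)⁸ = I + 8·N + 28·N² = [[1, 16, −96], [0, 1, −16], [0, 0, 1]].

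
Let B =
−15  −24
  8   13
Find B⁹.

[[−78735, −118104], [39368, 59053]]

tr B = −2 and det B = −3, so the characteristic polynomial is λ² − (−2)λ + (−3) with roots −3 and 1.
Eigenvectors give P = [[−2, −3], [1, 2]] with P⁻¹ = [[−2, −3], [1, 2]], and B = P·diag(−3, 1)·P⁻¹.
Then B⁹ = P·diag(−19683, 1)·P⁻¹ = [[39366, −3], [−19683, 2]] · [[−2, −3], [1, 2]] = [[−78735, −118104], [39368, 59053]].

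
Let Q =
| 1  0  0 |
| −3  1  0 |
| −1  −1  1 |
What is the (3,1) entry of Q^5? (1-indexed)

Q = I + N where N = [[0, 0, 0], [−3, 0, 0], [−1, −1, 0]] is strictly lower-triangular, so N^3 = 0.
(I + N)^5 = I + 5·N + 10·N^2 = [[1, 0, 0], [−15, 1, 0], [25, −5, 1]].

25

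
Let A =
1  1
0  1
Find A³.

A = I + N where N = [[0, 1], [0, 0]] is strictly upper-triangular, so N² = 0.
(I + N)³ = I + 3·N = [[1, 3], [0, 1]].

[[1, 3], [0, 1]]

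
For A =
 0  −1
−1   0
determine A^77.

A² = I (check: tr A = 0 and det A = −1), so A^77 = A since 77 is odd.

[[0, −1], [−1, 0]]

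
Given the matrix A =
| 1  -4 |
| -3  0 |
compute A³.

A² = [[13, -4], [-3, 12]]
A³ = [[25, -52], [-39, 12]]

[[25, -52], [-39, 12]]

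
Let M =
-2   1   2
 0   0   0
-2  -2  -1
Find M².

[[0, -6, -6], [0, 0, 0], [6, 0, -3]]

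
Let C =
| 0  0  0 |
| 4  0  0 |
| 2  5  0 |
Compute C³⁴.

[[0, 0, 0], [0, 0, 0], [0, 0, 0]]

C is strictly triangular, hence nilpotent: C³ = 0, so C³⁴ = 0.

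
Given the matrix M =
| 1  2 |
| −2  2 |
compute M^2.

[[−3, 6], [−6, 0]]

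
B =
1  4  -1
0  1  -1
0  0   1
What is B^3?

[[1, 12, -15], [0, 1, -3], [0, 0, 1]]

B = I + N where N = [[0, 4, -1], [0, 0, -1], [0, 0, 0]] is strictly upper-triangular, so N^3 = 0.
(I + N)^3 = I + 3·N + 3·N^2 = [[1, 12, -15], [0, 1, -3], [0, 0, 1]].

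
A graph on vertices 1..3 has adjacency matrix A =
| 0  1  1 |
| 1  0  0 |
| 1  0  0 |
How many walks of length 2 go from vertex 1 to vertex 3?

The number of length-2 walks from vertex 1 to vertex 3 is entry (1,3) of A², where A is the adjacency matrix.
A² = [[2, 0, 0], [0, 1, 1], [0, 1, 1]]

0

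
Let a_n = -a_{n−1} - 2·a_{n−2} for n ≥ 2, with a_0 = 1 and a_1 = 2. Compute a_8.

-8

With companion matrix A = [[-1, -2], [1, 0]], [a_n, a_{n−1}]ᵀ = A·[a_{n−1}, a_{n−2}]ᵀ, so [a_8, a_7]ᵀ = A⁷·[a_1, a_0]ᵀ.
A⁷ = [[3, -14], [7, 10]], giving [a_8, a_7]ᵀ = [[-8], [24]].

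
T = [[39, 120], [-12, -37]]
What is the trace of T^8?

tr T = 2 and det T = -3, so the characteristic polynomial is λ² − (2)λ + (-3) with roots -1 and 3.
Eigenvectors give P = [[-3, 10], [1, -3]] with P⁻¹ = [[3, 10], [1, 3]], and T = P·diag(-1, 3)·P⁻¹.
Then T^8 = P·diag(1, 6561)·P⁻¹ = [[-3, 65610], [1, -19683]] · [[3, 10], [1, 3]] = [[65601, 196800], [-19680, -59039]].

6562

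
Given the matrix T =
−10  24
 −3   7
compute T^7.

[[−1144, 3048], [−381, 1015]]

tr T = −3 and det T = 2, so the characteristic polynomial is λ² − (−3)λ + (2) with roots −1 and −2.
Eigenvectors give P = [[−8, 3], [−3, 1]] with P⁻¹ = [[1, −3], [3, −8]], and T = P·diag(−1, −2)·P⁻¹.
Then T^7 = P·diag(−1, −128)·P⁻¹ = [[8, −384], [3, −128]] · [[1, −3], [3, −8]] = [[−1144, 3048], [−381, 1015]].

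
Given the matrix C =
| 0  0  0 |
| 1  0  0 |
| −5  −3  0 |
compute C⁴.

C is strictly triangular, hence nilpotent: C³ = 0, so C⁴ = 0.

[[0, 0, 0], [0, 0, 0], [0, 0, 0]]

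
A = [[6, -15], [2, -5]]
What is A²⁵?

[[6, -15], [2, -5]]

A² = A (a projection; rank 1, trace 1), so A²⁵ = A.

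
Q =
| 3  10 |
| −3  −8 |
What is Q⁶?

[[−3261, −6650], [1995, 4054]]

tr Q = −5 and det Q = 6, so the characteristic polynomial is λ² − (−5)λ + (6) with roots −2 and −3.
Eigenvectors give P = [[−2, −5], [1, 3]] with P⁻¹ = [[−3, −5], [1, 2]], and Q = P·diag(−2, −3)·P⁻¹.
Then Q⁶ = P·diag(64, 729)·P⁻¹ = [[−128, −3645], [64, 2187]] · [[−3, −5], [1, 2]] = [[−3261, −6650], [1995, 4054]].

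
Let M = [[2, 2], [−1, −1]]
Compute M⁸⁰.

M² = M (a projection; rank 1, trace 1), so M⁸⁰ = M.

[[2, 2], [−1, −1]]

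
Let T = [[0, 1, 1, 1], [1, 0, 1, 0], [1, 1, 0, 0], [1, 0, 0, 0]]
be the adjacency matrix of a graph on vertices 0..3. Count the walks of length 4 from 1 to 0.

6

The number of length-4 walks from vertex 1 to vertex 0 is entry (1,0) of T^4, where T is the adjacency matrix.
T^2 = [[3, 1, 1, 0], [1, 2, 1, 1], [1, 1, 2, 1], [0, 1, 1, 1]]
T^3 = [[2, 4, 4, 3], [4, 2, 3, 1], [4, 3, 2, 1], [3, 1, 1, 0]]
T^4 = [[11, 6, 6, 2], [6, 7, 6, 4], [6, 6, 7, 4], [2, 4, 4, 3]]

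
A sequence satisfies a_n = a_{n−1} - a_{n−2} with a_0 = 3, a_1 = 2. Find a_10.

-2

With companion matrix M = [[1, -1], [1, 0]], [a_n, a_{n−1}]ᵀ = M·[a_{n−1}, a_{n−2}]ᵀ, so [a_10, a_9]ᵀ = M^9·[a_1, a_0]ᵀ.
M^9 = [[-1, 0], [0, -1]], giving [a_10, a_9]ᵀ = [[-2], [-3]].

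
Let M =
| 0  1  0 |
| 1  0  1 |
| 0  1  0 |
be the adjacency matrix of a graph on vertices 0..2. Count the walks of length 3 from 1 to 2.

2

The number of length-3 walks from vertex 1 to vertex 2 is entry (1,2) of M³, where M is the adjacency matrix.
M² = [[1, 0, 1], [0, 2, 0], [1, 0, 1]]
M³ = [[0, 2, 0], [2, 0, 2], [0, 2, 0]]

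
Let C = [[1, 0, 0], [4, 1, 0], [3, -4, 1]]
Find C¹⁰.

C = I + N where N = [[0, 0, 0], [4, 0, 0], [3, -4, 0]] is strictly lower-triangular, so N³ = 0.
(I + N)¹⁰ = I + 10·N + 45·N² = [[1, 0, 0], [40, 1, 0], [-690, -40, 1]].

[[1, 0, 0], [40, 1, 0], [-690, -40, 1]]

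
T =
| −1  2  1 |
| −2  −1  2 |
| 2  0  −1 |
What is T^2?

[[−1, −4, 2], [8, −3, −6], [−4, 4, 3]]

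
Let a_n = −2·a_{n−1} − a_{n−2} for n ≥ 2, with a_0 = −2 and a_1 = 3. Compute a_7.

9

With companion matrix A = [[−2, −1], [1, 0]], [a_n, a_{n−1}]ᵀ = A·[a_{n−1}, a_{n−2}]ᵀ, so [a_7, a_6]ᵀ = A⁶·[a_1, a_0]ᵀ.
A⁶ = [[7, 6], [−6, −5]], giving [a_7, a_6]ᵀ = [[9], [−8]].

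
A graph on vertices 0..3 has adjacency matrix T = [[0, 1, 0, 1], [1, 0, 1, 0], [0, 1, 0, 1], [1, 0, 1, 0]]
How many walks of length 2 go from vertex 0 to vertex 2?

The number of length-2 walks from vertex 0 to vertex 2 is entry (0,2) of T², where T is the adjacency matrix.
T² = [[2, 0, 2, 0], [0, 2, 0, 2], [2, 0, 2, 0], [0, 2, 0, 2]]

2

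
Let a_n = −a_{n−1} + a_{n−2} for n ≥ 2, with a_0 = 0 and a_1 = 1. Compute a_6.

−8

With companion matrix C = [[−1, 1], [1, 0]], [a_n, a_{n−1}]ᵀ = C·[a_{n−1}, a_{n−2}]ᵀ, so [a_6, a_5]ᵀ = C⁵·[a_1, a_0]ᵀ.
C⁵ = [[−8, 5], [5, −3]], giving [a_6, a_5]ᵀ = [[−8], [5]].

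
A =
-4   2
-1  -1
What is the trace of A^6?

793

tr A = -5 and det A = 6, so the characteristic polynomial is λ² − (-5)λ + (6) with roots -2 and -3.
Eigenvectors give P = [[-1, 2], [-1, 1]] with P⁻¹ = [[1, -2], [1, -1]], and A = P·diag(-2, -3)·P⁻¹.
Then A^6 = P·diag(64, 729)·P⁻¹ = [[-64, 1458], [-64, 729]] · [[1, -2], [1, -1]] = [[1394, -1330], [665, -601]].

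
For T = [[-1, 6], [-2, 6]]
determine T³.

tr T = 5 and det T = 6, so the characteristic polynomial is λ² − (5)λ + (6) with roots 3 and 2.
Eigenvectors give P = [[-3, 2], [-2, 1]] with P⁻¹ = [[1, -2], [2, -3]], and T = P·diag(3, 2)·P⁻¹.
Then T³ = P·diag(27, 8)·P⁻¹ = [[-81, 16], [-54, 8]] · [[1, -2], [2, -3]] = [[-49, 114], [-38, 84]].

[[-49, 114], [-38, 84]]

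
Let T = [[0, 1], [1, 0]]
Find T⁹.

[[0, 1], [1, 0]]

T² = I (check: tr T = 0 and det T = -1), so T⁹ = T since 9 is odd.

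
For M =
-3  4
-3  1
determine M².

[[-3, -8], [6, -11]]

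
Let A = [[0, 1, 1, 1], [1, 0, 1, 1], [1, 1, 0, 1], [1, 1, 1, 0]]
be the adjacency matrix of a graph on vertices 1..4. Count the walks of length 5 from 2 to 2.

The number of length-5 walks from vertex 2 to vertex 2 is entry (2,2) of A^5, where A is the adjacency matrix.
A^2 = [[3, 2, 2, 2], [2, 3, 2, 2], [2, 2, 3, 2], [2, 2, 2, 3]]
A^3 = [[6, 7, 7, 7], [7, 6, 7, 7], [7, 7, 6, 7], [7, 7, 7, 6]]
A^4 = [[21, 20, 20, 20], [20, 21, 20, 20], [20, 20, 21, 20], [20, 20, 20, 21]]
A^5 = [[60, 61, 61, 61], [61, 60, 61, 61], [61, 61, 60, 61], [61, 61, 61, 60]]

60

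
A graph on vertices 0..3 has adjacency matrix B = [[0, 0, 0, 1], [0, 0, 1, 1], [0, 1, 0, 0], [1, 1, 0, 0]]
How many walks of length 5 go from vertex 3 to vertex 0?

5

The number of length-5 walks from vertex 3 to vertex 0 is entry (3,0) of B⁵, where B is the adjacency matrix.
B² = [[1, 1, 0, 0], [1, 2, 0, 0], [0, 0, 1, 1], [0, 0, 1, 2]]
B³ = [[0, 0, 1, 2], [0, 0, 2, 3], [1, 2, 0, 0], [2, 3, 0, 0]]
B⁴ = [[2, 3, 0, 0], [3, 5, 0, 0], [0, 0, 2, 3], [0, 0, 3, 5]]
B⁵ = [[0, 0, 3, 5], [0, 0, 5, 8], [3, 5, 0, 0], [5, 8, 0, 0]]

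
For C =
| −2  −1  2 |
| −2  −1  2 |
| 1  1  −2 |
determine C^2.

[[8, 5, −10], [8, 5, −10], [−6, −4, 8]]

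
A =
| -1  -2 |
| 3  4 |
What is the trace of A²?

5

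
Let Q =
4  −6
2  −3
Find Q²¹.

[[4, −6], [2, −3]]

Q² = Q (a projection; rank 1, trace 1), so Q²¹ = Q.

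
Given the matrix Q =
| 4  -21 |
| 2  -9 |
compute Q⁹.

[[114514, -402591], [38342, -134709]]

tr Q = -5 and det Q = 6, so the characteristic polynomial is λ² − (-5)λ + (6) with roots -3 and -2.
Eigenvectors give P = [[3, 7], [1, 2]] with P⁻¹ = [[-2, 7], [1, -3]], and Q = P·diag(-3, -2)·P⁻¹.
Then Q⁹ = P·diag(-19683, -512)·P⁻¹ = [[-59049, -3584], [-19683, -1024]] · [[-2, 7], [1, -3]] = [[114514, -402591], [38342, -134709]].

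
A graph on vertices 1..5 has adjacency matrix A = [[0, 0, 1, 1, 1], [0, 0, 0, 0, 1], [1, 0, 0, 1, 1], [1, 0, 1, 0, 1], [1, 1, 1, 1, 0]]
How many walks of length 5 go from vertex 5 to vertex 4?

72

The number of length-5 walks from vertex 5 to vertex 4 is entry (5,4) of A^5, where A is the adjacency matrix.
A^2 = [[3, 1, 2, 2, 2], [1, 1, 1, 1, 0], [2, 1, 3, 2, 2], [2, 1, 2, 3, 2], [2, 0, 2, 2, 4]]
A^3 = [[6, 2, 7, 7, 8], [2, 0, 2, 2, 4], [7, 2, 6, 7, 8], [7, 2, 7, 6, 8], [8, 4, 8, 8, 6]]
A^4 = [[22, 8, 21, 21, 22], [8, 4, 8, 8, 6], [21, 8, 22, 21, 22], [21, 8, 21, 22, 22], [22, 6, 22, 22, 28]]
A^5 = [[64, 22, 65, 65, 72], [22, 6, 22, 22, 28], [65, 22, 64, 65, 72], [65, 22, 65, 64, 72], [72, 28, 72, 72, 72]]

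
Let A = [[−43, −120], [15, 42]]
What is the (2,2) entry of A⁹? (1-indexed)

162072

tr A = −1 and det A = −6, so the characteristic polynomial is λ² − (−1)λ + (−6) with roots 2 and −3.
Eigenvectors give P = [[8, −3], [−3, 1]] with P⁻¹ = [[−1, −3], [−3, −8]], and A = P·diag(2, −3)·P⁻¹.
Then A⁹ = P·diag(512, −19683)·P⁻¹ = [[4096, 59049], [−1536, −19683]] · [[−1, −3], [−3, −8]] = [[−181243, −484680], [60585, 162072]].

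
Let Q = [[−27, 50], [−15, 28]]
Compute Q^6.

tr Q = 1 and det Q = −6, so the characteristic polynomial is λ² − (1)λ + (−6) with roots −2 and 3.
Eigenvectors give P = [[−2, 5], [−1, 3]] with P⁻¹ = [[−3, 5], [−1, 2]], and Q = P·diag(−2, 3)·P⁻¹.
Then Q^6 = P·diag(64, 729)·P⁻¹ = [[−128, 3645], [−64, 2187]] · [[−3, 5], [−1, 2]] = [[−3261, 6650], [−1995, 4054]].

[[−3261, 6650], [−1995, 4054]]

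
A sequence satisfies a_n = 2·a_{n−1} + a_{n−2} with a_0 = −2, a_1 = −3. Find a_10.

−9104

With companion matrix A = [[2, 1], [1, 0]], [a_n, a_{n−1}]ᵀ = A·[a_{n−1}, a_{n−2}]ᵀ, so [a_10, a_9]ᵀ = A^9·[a_1, a_0]ᵀ.
A^9 = [[2378, 985], [985, 408]], giving [a_10, a_9]ᵀ = [[−9104], [−3771]].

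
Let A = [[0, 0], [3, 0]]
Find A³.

A is strictly triangular, hence nilpotent: A² = 0, so A³ = 0.

[[0, 0], [0, 0]]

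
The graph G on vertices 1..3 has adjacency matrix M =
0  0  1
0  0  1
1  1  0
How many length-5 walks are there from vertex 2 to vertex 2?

The number of length-5 walks from vertex 2 to vertex 2 is entry (2,2) of M^5, where M is the adjacency matrix.
M^2 = [[1, 1, 0], [1, 1, 0], [0, 0, 2]]
M^3 = [[0, 0, 2], [0, 0, 2], [2, 2, 0]]
M^4 = [[2, 2, 0], [2, 2, 0], [0, 0, 4]]
M^5 = [[0, 0, 4], [0, 0, 4], [4, 4, 0]]

0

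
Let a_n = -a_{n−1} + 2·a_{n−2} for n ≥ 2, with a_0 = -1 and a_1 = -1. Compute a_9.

-1

With companion matrix A = [[-1, 2], [1, 0]], [a_n, a_{n−1}]ᵀ = A·[a_{n−1}, a_{n−2}]ᵀ, so [a_9, a_8]ᵀ = A⁸·[a_1, a_0]ᵀ.
A⁸ = [[171, -170], [-85, 86]], giving [a_9, a_8]ᵀ = [[-1], [-1]].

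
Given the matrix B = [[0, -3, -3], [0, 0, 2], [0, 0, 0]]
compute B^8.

[[0, 0, 0], [0, 0, 0], [0, 0, 0]]

B is strictly triangular, hence nilpotent: B^3 = 0, so B^8 = 0.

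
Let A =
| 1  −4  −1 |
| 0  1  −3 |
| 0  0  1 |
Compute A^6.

A = I + N where N = [[0, −4, −1], [0, 0, −3], [0, 0, 0]] is strictly upper-triangular, so N^3 = 0.
(I + N)^6 = I + 6·N + 15·N^2 = [[1, −24, 174], [0, 1, −18], [0, 0, 1]].

[[1, −24, 174], [0, 1, −18], [0, 0, 1]]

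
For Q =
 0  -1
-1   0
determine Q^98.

[[1, 0], [0, 1]]

Q² = I (check: tr Q = 0 and det Q = -1), so Q^98 = I since 98 is even.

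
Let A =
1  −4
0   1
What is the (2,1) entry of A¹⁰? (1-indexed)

0

A = I + N where N = [[0, −4], [0, 0]] is strictly upper-triangular, so N² = 0.
(I + N)¹⁰ = I + 10·N = [[1, −40], [0, 1]].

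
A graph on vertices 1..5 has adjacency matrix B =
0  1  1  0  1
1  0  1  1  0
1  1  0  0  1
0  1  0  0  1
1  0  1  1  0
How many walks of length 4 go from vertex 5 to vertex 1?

11

The number of length-4 walks from vertex 5 to vertex 1 is entry (5,1) of B⁴, where B is the adjacency matrix.
B² = [[3, 1, 2, 2, 1], [1, 3, 1, 0, 3], [2, 1, 3, 2, 1], [2, 0, 2, 2, 0], [1, 3, 1, 0, 3]]
B³ = [[4, 7, 5, 2, 7], [7, 2, 7, 6, 2], [5, 7, 4, 2, 7], [2, 6, 2, 0, 6], [7, 2, 7, 6, 2]]
B⁴ = [[19, 11, 18, 14, 11], [11, 20, 11, 4, 20], [18, 11, 19, 14, 11], [14, 4, 14, 12, 4], [11, 20, 11, 4, 20]]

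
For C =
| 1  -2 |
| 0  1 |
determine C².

[[1, -4], [0, 1]]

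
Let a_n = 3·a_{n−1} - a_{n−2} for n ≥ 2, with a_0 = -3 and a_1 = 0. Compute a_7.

432

With companion matrix B = [[3, -1], [1, 0]], [a_n, a_{n−1}]ᵀ = B·[a_{n−1}, a_{n−2}]ᵀ, so [a_7, a_6]ᵀ = B^6·[a_1, a_0]ᵀ.
B^6 = [[377, -144], [144, -55]], giving [a_7, a_6]ᵀ = [[432], [165]].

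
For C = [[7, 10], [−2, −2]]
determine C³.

tr C = 5 and det C = 6, so the characteristic polynomial is λ² − (5)λ + (6) with roots 3 and 2.
Eigenvectors give P = [[5, 2], [−2, −1]] with P⁻¹ = [[1, 2], [−2, −5]], and C = P·diag(3, 2)·P⁻¹.
Then C³ = P·diag(27, 8)·P⁻¹ = [[135, 16], [−54, −8]] · [[1, 2], [−2, −5]] = [[103, 190], [−38, −68]].

[[103, 190], [−38, −68]]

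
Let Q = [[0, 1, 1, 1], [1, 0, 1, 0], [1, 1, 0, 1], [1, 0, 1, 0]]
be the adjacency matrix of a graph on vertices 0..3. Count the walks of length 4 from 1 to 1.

10

The number of length-4 walks from vertex 1 to vertex 1 is entry (1,1) of Q⁴, where Q is the adjacency matrix.
Q² = [[3, 1, 2, 1], [1, 2, 1, 2], [2, 1, 3, 1], [1, 2, 1, 2]]
Q³ = [[4, 5, 5, 5], [5, 2, 5, 2], [5, 5, 4, 5], [5, 2, 5, 2]]
Q⁴ = [[15, 9, 14, 9], [9, 10, 9, 10], [14, 9, 15, 9], [9, 10, 9, 10]]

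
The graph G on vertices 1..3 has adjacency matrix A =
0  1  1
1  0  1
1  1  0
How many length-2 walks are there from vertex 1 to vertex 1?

The number of length-2 walks from vertex 1 to vertex 1 is entry (1,1) of A², where A is the adjacency matrix.
A² = [[2, 1, 1], [1, 2, 1], [1, 1, 2]]

2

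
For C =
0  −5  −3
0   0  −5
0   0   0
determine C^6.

C is strictly triangular, hence nilpotent: C^3 = 0, so C^6 = 0.

[[0, 0, 0], [0, 0, 0], [0, 0, 0]]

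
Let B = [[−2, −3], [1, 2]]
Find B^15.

B² = I (check: tr B = 0 and det B = −1), so B^15 = B since 15 is odd.

[[−2, −3], [1, 2]]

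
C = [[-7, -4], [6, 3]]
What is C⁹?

[[-59047, -39364], [59046, 39363]]

tr C = -4 and det C = 3, so the characteristic polynomial is λ² − (-4)λ + (3) with roots -3 and -1.
Eigenvectors give P = [[1, 2], [-1, -3]] with P⁻¹ = [[3, 2], [-1, -1]], and C = P·diag(-3, -1)·P⁻¹.
Then C⁹ = P·diag(-19683, -1)·P⁻¹ = [[-19683, -2], [19683, 3]] · [[3, 2], [-1, -1]] = [[-59047, -39364], [59046, 39363]].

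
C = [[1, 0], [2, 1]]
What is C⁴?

[[1, 0], [8, 1]]

C = I + N where N = [[0, 0], [2, 0]] is strictly lower-triangular, so N² = 0.
(I + N)⁴ = I + 4·N = [[1, 0], [8, 1]].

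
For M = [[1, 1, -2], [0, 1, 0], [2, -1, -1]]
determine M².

[[-3, 4, 0], [0, 1, 0], [0, 2, -3]]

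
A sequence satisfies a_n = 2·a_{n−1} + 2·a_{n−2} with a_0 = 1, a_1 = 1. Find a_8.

With companion matrix Q = [[2, 2], [1, 0]], [a_n, a_{n−1}]ᵀ = Q·[a_{n−1}, a_{n−2}]ᵀ, so [a_8, a_7]ᵀ = Q^7·[a_1, a_0]ᵀ.
Q^7 = [[896, 656], [328, 240]], giving [a_8, a_7]ᵀ = [[1552], [568]].

1552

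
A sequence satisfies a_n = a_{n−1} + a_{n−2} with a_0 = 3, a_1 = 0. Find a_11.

With companion matrix Q = [[1, 1], [1, 0]], [a_n, a_{n−1}]ᵀ = Q·[a_{n−1}, a_{n−2}]ᵀ, so [a_11, a_10]ᵀ = Q^10·[a_1, a_0]ᵀ.
Q^10 = [[89, 55], [55, 34]], giving [a_11, a_10]ᵀ = [[165], [102]].

165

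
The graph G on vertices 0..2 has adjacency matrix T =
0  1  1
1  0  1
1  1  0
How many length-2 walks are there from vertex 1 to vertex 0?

1

The number of length-2 walks from vertex 1 to vertex 0 is entry (1,0) of T², where T is the adjacency matrix.
T² = [[2, 1, 1], [1, 2, 1], [1, 1, 2]]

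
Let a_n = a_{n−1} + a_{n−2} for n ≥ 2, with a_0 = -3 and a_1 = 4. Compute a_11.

With companion matrix M = [[1, 1], [1, 0]], [a_n, a_{n−1}]ᵀ = M·[a_{n−1}, a_{n−2}]ᵀ, so [a_11, a_10]ᵀ = M^10·[a_1, a_0]ᵀ.
M^10 = [[89, 55], [55, 34]], giving [a_11, a_10]ᵀ = [[191], [118]].

191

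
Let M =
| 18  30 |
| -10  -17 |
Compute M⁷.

tr M = 1 and det M = -6, so the characteristic polynomial is λ² − (1)λ + (-6) with roots -2 and 3.
Eigenvectors give P = [[-3, -2], [2, 1]] with P⁻¹ = [[1, 2], [-2, -3]], and M = P·diag(-2, 3)·P⁻¹.
Then M⁷ = P·diag(-128, 2187)·P⁻¹ = [[384, -4374], [-256, 2187]] · [[1, 2], [-2, -3]] = [[9132, 13890], [-4630, -7073]].

[[9132, 13890], [-4630, -7073]]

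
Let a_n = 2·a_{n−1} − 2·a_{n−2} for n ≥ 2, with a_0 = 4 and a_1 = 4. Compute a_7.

With companion matrix Q = [[2, −2], [1, 0]], [a_n, a_{n−1}]ᵀ = Q·[a_{n−1}, a_{n−2}]ᵀ, so [a_7, a_6]ᵀ = Q⁶·[a_1, a_0]ᵀ.
Q⁶ = [[−8, 16], [−8, 8]], giving [a_7, a_6]ᵀ = [[32], [0]].

32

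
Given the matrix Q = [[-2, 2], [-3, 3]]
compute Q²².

[[-2, 2], [-3, 3]]

Q² = Q (a projection; rank 1, trace 1), so Q²² = Q.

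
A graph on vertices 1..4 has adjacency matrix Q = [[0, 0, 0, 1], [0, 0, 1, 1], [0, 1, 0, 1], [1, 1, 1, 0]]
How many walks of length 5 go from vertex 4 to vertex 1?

The number of length-5 walks from vertex 4 to vertex 1 is entry (4,1) of Q⁵, where Q is the adjacency matrix.
Q² = [[1, 1, 1, 0], [1, 2, 1, 1], [1, 1, 2, 1], [0, 1, 1, 3]]
Q³ = [[0, 1, 1, 3], [1, 2, 3, 4], [1, 3, 2, 4], [3, 4, 4, 2]]
Q⁴ = [[3, 4, 4, 2], [4, 7, 6, 6], [4, 6, 7, 6], [2, 6, 6, 11]]
Q⁵ = [[2, 6, 6, 11], [6, 12, 13, 17], [6, 13, 12, 17], [11, 17, 17, 14]]

11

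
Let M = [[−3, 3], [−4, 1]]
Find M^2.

[[−3, −6], [8, −11]]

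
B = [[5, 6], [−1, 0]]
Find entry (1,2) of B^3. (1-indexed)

114

tr B = 5 and det B = 6, so the characteristic polynomial is λ² − (5)λ + (6) with roots 3 and 2.
Eigenvectors give P = [[−3, 2], [1, −1]] with P⁻¹ = [[−1, −2], [−1, −3]], and B = P·diag(3, 2)·P⁻¹.
Then B^3 = P·diag(27, 8)·P⁻¹ = [[−81, 16], [27, −8]] · [[−1, −2], [−1, −3]] = [[65, 114], [−19, −30]].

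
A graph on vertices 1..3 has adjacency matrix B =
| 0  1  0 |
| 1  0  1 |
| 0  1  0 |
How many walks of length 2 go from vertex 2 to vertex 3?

The number of length-2 walks from vertex 2 to vertex 3 is entry (2,3) of B^2, where B is the adjacency matrix.
B^2 = [[1, 0, 1], [0, 2, 0], [1, 0, 1]]

0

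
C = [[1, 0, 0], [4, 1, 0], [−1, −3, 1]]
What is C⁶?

C = I + N where N = [[0, 0, 0], [4, 0, 0], [−1, −3, 0]] is strictly lower-triangular, so N³ = 0.
(I + N)⁶ = I + 6·N + 15·N² = [[1, 0, 0], [24, 1, 0], [−186, −18, 1]].

[[1, 0, 0], [24, 1, 0], [−186, −18, 1]]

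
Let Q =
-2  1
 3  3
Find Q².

[[7, 1], [3, 12]]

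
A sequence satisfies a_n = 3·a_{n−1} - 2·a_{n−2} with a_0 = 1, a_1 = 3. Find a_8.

With companion matrix C = [[3, -2], [1, 0]], [a_n, a_{n−1}]ᵀ = C·[a_{n−1}, a_{n−2}]ᵀ, so [a_8, a_7]ᵀ = C⁷·[a_1, a_0]ᵀ.
C⁷ = [[255, -254], [127, -126]], giving [a_8, a_7]ᵀ = [[511], [255]].

511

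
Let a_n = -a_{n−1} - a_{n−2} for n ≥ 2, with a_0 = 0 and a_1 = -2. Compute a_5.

With companion matrix A = [[-1, -1], [1, 0]], [a_n, a_{n−1}]ᵀ = A·[a_{n−1}, a_{n−2}]ᵀ, so [a_5, a_4]ᵀ = A^4·[a_1, a_0]ᵀ.
A^4 = [[-1, -1], [1, 0]], giving [a_5, a_4]ᵀ = [[2], [-2]].

2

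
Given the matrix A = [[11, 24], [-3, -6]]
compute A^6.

tr A = 5 and det A = 6, so the characteristic polynomial is λ² − (5)λ + (6) with roots 2 and 3.
Eigenvectors give P = [[-8, -3], [3, 1]] with P⁻¹ = [[1, 3], [-3, -8]], and A = P·diag(2, 3)·P⁻¹.
Then A^6 = P·diag(64, 729)·P⁻¹ = [[-512, -2187], [192, 729]] · [[1, 3], [-3, -8]] = [[6049, 15960], [-1995, -5256]].

[[6049, 15960], [-1995, -5256]]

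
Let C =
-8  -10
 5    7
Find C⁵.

[[-518, -550], [275, 307]]

tr C = -1 and det C = -6, so the characteristic polynomial is λ² − (-1)λ + (-6) with roots -3 and 2.
Eigenvectors give P = [[2, -1], [-1, 1]] with P⁻¹ = [[1, 1], [1, 2]], and C = P·diag(-3, 2)·P⁻¹.
Then C⁵ = P·diag(-243, 32)·P⁻¹ = [[-486, -32], [243, 32]] · [[1, 1], [1, 2]] = [[-518, -550], [275, 307]].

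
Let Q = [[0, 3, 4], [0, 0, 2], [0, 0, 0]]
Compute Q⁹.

Q is strictly triangular, hence nilpotent: Q³ = 0, so Q⁹ = 0.

[[0, 0, 0], [0, 0, 0], [0, 0, 0]]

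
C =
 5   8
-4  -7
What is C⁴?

tr C = -2 and det C = -3, so the characteristic polynomial is λ² − (-2)λ + (-3) with roots -3 and 1.
Eigenvectors give P = [[-1, -2], [1, 1]] with P⁻¹ = [[1, 2], [-1, -1]], and C = P·diag(-3, 1)·P⁻¹.
Then C⁴ = P·diag(81, 1)·P⁻¹ = [[-81, -2], [81, 1]] · [[1, 2], [-1, -1]] = [[-79, -160], [80, 161]].

[[-79, -160], [80, 161]]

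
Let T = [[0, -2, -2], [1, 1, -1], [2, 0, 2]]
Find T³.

[[-6, 10, 10], [-11, 1, -7], [-4, -12, -4]]

T² = [[-6, -2, -2], [-1, -1, -5], [4, -4, 0]]
T³ = [[-6, 10, 10], [-11, 1, -7], [-4, -12, -4]]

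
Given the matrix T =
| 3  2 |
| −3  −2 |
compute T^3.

T² = T (a projection; rank 1, trace 1), so T^3 = T.

[[3, 2], [−3, −2]]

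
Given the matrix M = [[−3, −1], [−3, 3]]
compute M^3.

M^2 = [[12, 0], [0, 12]]
M^3 = [[−36, −12], [−36, 36]]

[[−36, −12], [−36, 36]]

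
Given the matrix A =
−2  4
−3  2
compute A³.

A² = [[−8, 0], [0, −8]]
A³ = [[16, −32], [24, −16]]

[[16, −32], [24, −16]]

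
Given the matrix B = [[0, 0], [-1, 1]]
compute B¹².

B² = B (a projection; rank 1, trace 1), so B¹² = B.

[[0, 0], [-1, 1]]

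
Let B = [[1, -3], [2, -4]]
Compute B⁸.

[[-509, 765], [-510, 766]]

tr B = -3 and det B = 2, so the characteristic polynomial is λ² − (-3)λ + (2) with roots -1 and -2.
Eigenvectors give P = [[3, 1], [2, 1]] with P⁻¹ = [[1, -1], [-2, 3]], and B = P·diag(-1, -2)·P⁻¹.
Then B⁸ = P·diag(1, 256)·P⁻¹ = [[3, 256], [2, 256]] · [[1, -1], [-2, 3]] = [[-509, 765], [-510, 766]].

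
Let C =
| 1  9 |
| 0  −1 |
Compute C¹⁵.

C² = I (check: tr C = 0 and det C = −1), so C¹⁵ = C since 15 is odd.

[[1, 9], [0, −1]]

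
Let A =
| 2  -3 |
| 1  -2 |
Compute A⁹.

A² = I (check: tr A = 0 and det A = -1), so A⁹ = A since 9 is odd.

[[2, -3], [1, -2]]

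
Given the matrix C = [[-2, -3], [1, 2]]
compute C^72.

C² = I (check: tr C = 0 and det C = -1), so C^72 = I since 72 is even.

[[1, 0], [0, 1]]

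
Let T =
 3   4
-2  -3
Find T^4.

T² = I (check: tr T = 0 and det T = -1), so T^4 = I since 4 is even.

[[1, 0], [0, 1]]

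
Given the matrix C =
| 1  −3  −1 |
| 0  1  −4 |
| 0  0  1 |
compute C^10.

[[1, −30, 530], [0, 1, −40], [0, 0, 1]]

C = I + N where N = [[0, −3, −1], [0, 0, −4], [0, 0, 0]] is strictly upper-triangular, so N^3 = 0.
(I + N)^10 = I + 10·N + 45·N^2 = [[1, −30, 530], [0, 1, −40], [0, 0, 1]].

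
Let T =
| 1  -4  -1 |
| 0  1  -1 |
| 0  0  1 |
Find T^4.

[[1, -16, 20], [0, 1, -4], [0, 0, 1]]

T = I + N where N = [[0, -4, -1], [0, 0, -1], [0, 0, 0]] is strictly upper-triangular, so N^3 = 0.
(I + N)^4 = I + 4·N + 6·N^2 = [[1, -16, 20], [0, 1, -4], [0, 0, 1]].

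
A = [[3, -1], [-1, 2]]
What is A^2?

[[10, -5], [-5, 5]]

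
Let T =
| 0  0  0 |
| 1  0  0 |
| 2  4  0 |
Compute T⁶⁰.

T is strictly triangular, hence nilpotent: T³ = 0, so T⁶⁰ = 0.

[[0, 0, 0], [0, 0, 0], [0, 0, 0]]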